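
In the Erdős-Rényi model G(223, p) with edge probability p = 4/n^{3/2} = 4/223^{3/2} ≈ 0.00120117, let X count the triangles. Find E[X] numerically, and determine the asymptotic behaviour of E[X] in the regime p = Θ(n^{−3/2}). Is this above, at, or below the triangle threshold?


Number of potential triangles: C(223, 3) = 1823471.
Each occurs with probability p³ ≈ (0.00120117)³ ≈ 1.73303802e-09.
By linearity: E[X] = C(223, 3)·p³ ≈ 1823471 · 1.73303802e-09 ≈ 0.003160.
Since α = 3/2 > 1, p = c/n^{3/2} = o(1/n) is below the triangle threshold p ~ 1/n. Asymptotically E[X] ~ (c³/6)·n^{3(1−α)} = (4³/6)·n^{-1.5} → 0, so by Markov's inequality G has no triangles w.h.p.

E[X] ≈ 0.003160; in regime p = Θ(1/n^{3/2}) E[X] tends to 0 (below the triangle threshold p ~ 1/n).


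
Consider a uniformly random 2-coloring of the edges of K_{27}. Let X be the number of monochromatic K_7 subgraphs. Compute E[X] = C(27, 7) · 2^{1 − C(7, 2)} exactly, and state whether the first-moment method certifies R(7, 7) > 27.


E[X] = C(27, 7) · 2^{1 − 21} = 888030 · 2^{−20} = 888030/1048576.
As a reduced fraction: E[X] = 444015/524288 ≈ 0.8468914.
Is E[X] < 1? YES.
Since E[X] < 1, there exists a 2-coloring of K_{27} with no monochromatic K_7; hence R(7, 7) > 27.

E[X] = 444015/524288 ≈ 0.8468914; E[X] < 1, so R(7, 7) > 27.


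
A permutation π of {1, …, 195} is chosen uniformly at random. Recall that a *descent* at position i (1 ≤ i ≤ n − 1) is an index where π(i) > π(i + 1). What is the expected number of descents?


Write X = Σ X_I over i = 1, …, 194, with X_I the indicator of one descent.
There are 194 indicators.
For each fixed i, the pair (π(i), π(i+1)) is a uniformly random ordered pair of distinct values from {1, …, 195}; by symmetry P[π(i) > π(i+1)] = 1/2.
By linearity: E[X] = 194 · (1/2) = (195 − 1) · (1/2) = 97 ≈ 97.0000.

E[X] = 97 = 97.0000.


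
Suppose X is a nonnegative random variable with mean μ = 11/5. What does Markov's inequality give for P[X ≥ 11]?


μ = E[X] = 11/5, a = 11.
Markov: P[X ≥ 11] ≤ μ/a = (11/5)/11 = 1/5.
Numerically: ≈ 0.20000.
(Since a = 11 > μ = 2.20000, the bound 1/5 is < 1 and informative.)

P[X ≥ 11] ≤ 1/5 ≈ 0.20000.


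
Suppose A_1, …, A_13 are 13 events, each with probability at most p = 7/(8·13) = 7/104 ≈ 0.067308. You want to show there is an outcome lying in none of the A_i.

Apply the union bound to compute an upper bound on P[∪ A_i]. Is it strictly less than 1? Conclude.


Union bound: P[∪_{i=1}^{13} A_i] ≤ Σ_i P[A_i] ≤ 13·p = 13·(7/104) = 7/8.
Numerically: 7/8 ≈ 0.875000.
Is 7/8 < 1? YES.
Since P[∪ A_i] ≤ 7/8 < 1, the complement has P[∩ A_i^c] ≥ 1 − 7/8 = 1/8 > 0, so some outcome avoids every A_i.

13·p = 7/8 ≈ 0.875000; existence CERTIFIED by the union bound.


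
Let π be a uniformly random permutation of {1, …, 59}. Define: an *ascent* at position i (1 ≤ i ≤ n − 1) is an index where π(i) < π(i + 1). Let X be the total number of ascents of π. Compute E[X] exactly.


Write X = Σ X_I over i = 1, …, 58, with X_I the indicator of one ascent.
There are 58 indicators.
For each fixed i, the pair (π(i), π(i+1)) is a uniformly random ordered pair of distinct values from {1, …, 59}; by symmetry P[π(i) < π(i+1)] = 1/2.
By linearity: E[X] = 58 · (1/2) = (59 − 1) · (1/2) = 29 ≈ 29.000.

E[X] = 29 = 29.000.


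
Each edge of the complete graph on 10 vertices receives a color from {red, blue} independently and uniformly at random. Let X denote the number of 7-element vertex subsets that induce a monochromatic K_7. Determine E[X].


Let X = Σ_S X_S over the C(10, 7) = 120 subsets S of size 7, where X_S = 1 if the K_7 on S is monochromatic.
For a fixed S, the K_7 on S has C(7, 2) = 21 edges. P[all 21 edges red] = (1/2)^21, and likewise for blue, so P[monochromatic] = 2·(1/2)^21 = 2^{1 − 21} = 1/1048576.
By linearity: E[X] = C(10, 7) · 2^{1 − 21} = 120 · 1/1048576 = 15/131072.
Numerically: E[X] ≈ 0.000114.

E[X] = C(10,7)·2^(1−C(7,2)) = 15/131072 ≈ 0.000114.


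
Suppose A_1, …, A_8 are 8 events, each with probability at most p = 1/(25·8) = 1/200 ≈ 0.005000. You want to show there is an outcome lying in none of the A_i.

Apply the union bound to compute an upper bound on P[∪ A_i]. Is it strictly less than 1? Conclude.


Union bound: P[∪_{i=1}^{8} A_i] ≤ Σ_i P[A_i] ≤ 8·p = 8·(1/200) = 1/25.
Numerically: 1/25 ≈ 0.040000.
Is 1/25 < 1? YES.
Since P[∪ A_i] ≤ 1/25 < 1, the complement has P[∩ A_i^c] ≥ 1 − 1/25 = 24/25 > 0, so some outcome avoids every A_i.

8·p = 1/25 ≈ 0.040000; existence CERTIFIED by the union bound.


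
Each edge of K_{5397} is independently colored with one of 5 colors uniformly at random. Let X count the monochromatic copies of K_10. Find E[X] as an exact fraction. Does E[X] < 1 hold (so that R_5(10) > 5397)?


E[X] = C(5397, 10) · 5^{1 − 45} = 5729779230003226281244520755596 · 5^{−44} = 5729779230003226281244520755596/5684341886080801486968994140625.
As a reduced fraction: E[X] = 5729779230003226281244520755596/5684341886080801486968994140625 ≈ 1.007993.
Is E[X] < 1? NO.
Since E[X] ≥ 1, the first-moment bound is inconclusive at n = 5397; it does NOT by itself certify R_5(10) > 5397.

E[X] = 5729779230003226281244520755596/5684341886080801486968994140625 ≈ 1.007993; E[X] ≥ 1; first-moment method inconclusive here.


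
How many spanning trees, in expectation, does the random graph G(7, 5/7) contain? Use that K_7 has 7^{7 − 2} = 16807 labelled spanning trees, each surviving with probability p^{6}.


K_7 has 7^{7 − 2} = 16807 labelled spanning trees.
For each such spanning tree H, let X_H = 1 if all 6 edges of H are present in G. Then P[X_H = 1] = p^{6} = (5/7)^{6} = 15625/117649.
By linearity: E[X] = Σ_H E[X_H] = 16807 · p^{6} = 16807 · 15625/117649 = 15625/7.
Numerically: E[X] ≈ 2.23e+03.

E[X] = 16807 · (5/7)^{6} = 15625/7 ≈ 2.23e+03.


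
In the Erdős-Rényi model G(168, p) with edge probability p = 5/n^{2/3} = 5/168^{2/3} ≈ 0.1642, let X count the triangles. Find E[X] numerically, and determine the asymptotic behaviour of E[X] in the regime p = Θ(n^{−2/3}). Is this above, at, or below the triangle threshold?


Number of potential triangles: C(168, 3) = 776216.
Each occurs with probability p³ ≈ (0.1642)³ ≈ 4.428855e-03.
By linearity: E[X] = C(168, 3)·p³ ≈ 776216 · 4.428855e-03 ≈ 3437.7480.
Since α = 2/3 < 1, p = c/n^{2/3} ≫ 1/n is above the triangle threshold p ~ 1/n. Asymptotically E[X] ~ (c³/6)·n^{3(1−α)} = (5³/6)·n^{1} → ∞; triangles are abundant w.h.p.

E[X] ≈ 3437.7480; in regime p = Θ(1/n^{2/3}) E[X] diverges (above the triangle threshold p ~ 1/n).


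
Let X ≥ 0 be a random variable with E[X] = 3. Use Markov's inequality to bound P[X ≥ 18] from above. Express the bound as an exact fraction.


μ = E[X] = 3, a = 18.
Markov: P[X ≥ 18] ≤ μ/a = (3)/18 = 1/6.
Numerically: ≈ 0.16667.
(Since a = 18 > μ = 3.00000, the bound 1/6 is < 1 and informative.)

P[X ≥ 18] ≤ 1/6 ≈ 0.16667.


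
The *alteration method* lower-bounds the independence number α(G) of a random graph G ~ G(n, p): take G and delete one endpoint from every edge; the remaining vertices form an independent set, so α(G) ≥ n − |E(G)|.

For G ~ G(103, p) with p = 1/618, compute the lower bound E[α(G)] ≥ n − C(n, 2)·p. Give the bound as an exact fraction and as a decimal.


E[|E(G)|] = C(103, 2)·p = 5253 · (1/618) = 17/2.
E[α(G)] ≥ n − E[|E(G)|] = 103 − 17/2 = 189/2.
Numerically: ≈ 94.5000.
(This is only a lower bound; the true E[α(G)] may be larger.)

E[α(G)] ≥ 189/2 ≈ 94.5000.


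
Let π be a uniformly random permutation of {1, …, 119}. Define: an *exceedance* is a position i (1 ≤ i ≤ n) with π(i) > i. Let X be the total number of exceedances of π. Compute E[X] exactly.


Write X = Σ_{i=1}^{119} X_i, where X_i = 1_{π(i) > i}.
For each fixed i, π(i) is uniform over {1, …, 119} (marginal of a uniform permutation), so P[π(i) > i] = (n − i)/n. Summing: Σ_{i=1}^{119} (n − i)/n = (0 + 1 + … + 118)/119 = 119(119 − 1)/(2·119) = (119 − 1)/2.
Hence E[X] = Σ_{i=1}^{119} (119 − i)/119 = 59 ≈ 59.000000.

E[X] = 59 = 59.000000.


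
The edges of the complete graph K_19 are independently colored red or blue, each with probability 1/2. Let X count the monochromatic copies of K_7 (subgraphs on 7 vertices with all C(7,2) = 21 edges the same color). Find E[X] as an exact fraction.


Let X = Σ_S X_S over the C(19, 7) = 50388 subsets S of size 7, where X_S = 1 if the K_7 on S is monochromatic.
For a fixed S, the K_7 on S has C(7, 2) = 21 edges. P[all 21 edges red] = (1/2)^21, and likewise for blue, so P[monochromatic] = 2·(1/2)^21 = 2^{1 − 21} = 1/1048576.
By linearity: E[X] = C(19, 7) · 2^{1 − 21} = 50388 · 1/1048576 = 12597/262144.
Numerically: E[X] ≈ 0.048.

E[X] = C(19,7)·2^(1−C(7,2)) = 12597/262144 ≈ 0.048.


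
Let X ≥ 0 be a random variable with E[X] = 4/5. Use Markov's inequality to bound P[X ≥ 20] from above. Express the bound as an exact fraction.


μ = E[X] = 4/5, a = 20.
Markov: P[X ≥ 20] ≤ μ/a = (4/5)/20 = 1/25.
Numerically: ≈ 0.040.
(Since a = 20 > μ = 0.800, the bound 1/25 is < 1 and informative.)

P[X ≥ 20] ≤ 1/25 ≈ 0.040.


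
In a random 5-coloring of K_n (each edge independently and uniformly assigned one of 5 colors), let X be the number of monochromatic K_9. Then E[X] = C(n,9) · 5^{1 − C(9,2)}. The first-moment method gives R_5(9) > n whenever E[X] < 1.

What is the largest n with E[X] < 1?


We need C(n, 9) · 5^{1 − 36} < 1, i.e. C(n, 9) < 5^{36 − 1} = 2910383045673370361328125.
Check values of n near the boundary:
  n = 2167: C(2167, 9) = 2855899084841489792706810; 2855899084841489792706810 < 2910383045673370361328125? YES
  n = 2168: C(2168, 9) = 2867804175977929537095120; 2867804175977929537095120 < 2910383045673370361328125? YES
  n = 2169: C(2169, 9) = 2879753360044504243499683; 2879753360044504243499683 < 2910383045673370361328125? YES
  n = 2170: C(2170, 9) = 2891746779868845075610510; 2891746779868845075610510 < 2910383045673370361328125? YES
  n = 2171: C(2171, 9) = 2903784578674959601827205; 2903784578674959601827205 < 2910383045673370361328125? YES
  n = 2172: C(2172, 9) = 2915866900084148060642020; 2915866900084148060642020 < 2910383045673370361328125? NO
The largest n with C(n, 9) < 2910383045673370361328125 is n = 2171 (where E[X] = 580756915734991920365441/582076609134674072265625 ≈ 0.997733). Hence R_5(9) > 2171, i.e. R_5(9) ≥ 2172.

Largest n = 2171; hence R_5(9) > 2171.


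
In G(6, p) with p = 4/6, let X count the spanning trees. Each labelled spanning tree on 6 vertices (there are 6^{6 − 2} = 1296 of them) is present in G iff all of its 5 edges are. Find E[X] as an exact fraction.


K_6 has 6^{6 − 2} = 1296 labelled spanning trees.
For each such spanning tree H, let X_H = 1 if all 5 edges of H are present in G. Then P[X_H = 1] = p^{5} = (2/3)^{5} = 32/243.
By linearity: E[X] = Σ_H E[X_H] = 1296 · p^{5} = 1296 · 32/243 = 512/3.
Numerically: E[X] ≈ 170.67.

E[X] = 1296 · (2/3)^{5} = 512/3 ≈ 170.67.


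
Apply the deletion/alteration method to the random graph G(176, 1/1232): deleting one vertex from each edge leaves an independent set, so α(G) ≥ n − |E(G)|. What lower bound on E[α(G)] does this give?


E[|E(G)|] = C(176, 2)·p = 15400 · (1/1232) = 25/2.
E[α(G)] ≥ n − E[|E(G)|] = 176 − 25/2 = 327/2.
Numerically: ≈ 163.5000.
(This is only a lower bound; the true E[α(G)] may be larger.)

E[α(G)] ≥ 327/2 ≈ 163.5000.


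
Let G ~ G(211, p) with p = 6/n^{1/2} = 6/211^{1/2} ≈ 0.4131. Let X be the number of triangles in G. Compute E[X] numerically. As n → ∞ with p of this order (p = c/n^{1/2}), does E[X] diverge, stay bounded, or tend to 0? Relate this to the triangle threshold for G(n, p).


Number of potential triangles: C(211, 3) = 1543465.
Each occurs with probability p³ ≈ (0.4131)³ ≈ 7.047419e-02.
By linearity: E[X] = C(211, 3)·p³ ≈ 1543465 · 7.047419e-02 ≈ 108774.4395.
Since α = 1/2 < 1, p = c/n^{1/2} ≫ 1/n is above the triangle threshold p ~ 1/n. Asymptotically E[X] ~ (c³/6)·n^{3(1−α)} = (6³/6)·n^{1.5} → ∞; triangles are abundant w.h.p.

E[X] ≈ 108774.4395; in regime p = Θ(1/n^{1/2}) E[X] diverges (above the triangle threshold p ~ 1/n).


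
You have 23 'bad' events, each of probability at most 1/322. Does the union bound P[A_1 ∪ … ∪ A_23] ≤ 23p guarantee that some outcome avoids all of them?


Union bound: P[∪_{i=1}^{23} A_i] ≤ Σ_i P[A_i] ≤ 23·p = 23·(1/322) = 1/14.
Numerically: 1/14 ≈ 0.0714286.
Is 1/14 < 1? YES.
Since P[∪ A_i] ≤ 1/14 < 1, the complement has P[∩ A_i^c] ≥ 1 − 1/14 = 13/14 > 0, so some outcome avoids every A_i.

23·p = 1/14 ≈ 0.0714286; existence CERTIFIED by the union bound.


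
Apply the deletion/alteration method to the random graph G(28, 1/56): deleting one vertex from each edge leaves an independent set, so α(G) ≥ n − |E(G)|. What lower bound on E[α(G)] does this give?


E[|E(G)|] = C(28, 2)·p = 378 · (1/56) = 27/4.
E[α(G)] ≥ n − E[|E(G)|] = 28 − 27/4 = 85/4.
Numerically: ≈ 21.2500.
(This is only a lower bound; the true E[α(G)] may be larger.)

E[α(G)] ≥ 85/4 ≈ 21.2500.


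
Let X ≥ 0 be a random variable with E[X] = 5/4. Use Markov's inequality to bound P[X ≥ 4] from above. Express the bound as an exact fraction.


μ = E[X] = 5/4, a = 4.
Markov: P[X ≥ 4] ≤ μ/a = (5/4)/4 = 5/16.
Numerically: ≈ 0.312.
(Since a = 4 > μ = 1.250, the bound 5/16 is < 1 and informative.)

P[X ≥ 4] ≤ 5/16 ≈ 0.312.


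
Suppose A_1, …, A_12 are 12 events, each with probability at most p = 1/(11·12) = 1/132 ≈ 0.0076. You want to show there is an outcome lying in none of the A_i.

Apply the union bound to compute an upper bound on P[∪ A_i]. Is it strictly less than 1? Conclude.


Union bound: P[∪_{i=1}^{12} A_i] ≤ Σ_i P[A_i] ≤ 12·p = 12·(1/132) = 1/11.
Numerically: 1/11 ≈ 0.0909.
Is 1/11 < 1? YES.
Since P[∪ A_i] ≤ 1/11 < 1, the complement has P[∩ A_i^c] ≥ 1 − 1/11 = 10/11 > 0, so some outcome avoids every A_i.

12·p = 1/11 ≈ 0.0909; existence CERTIFIED by the union bound.


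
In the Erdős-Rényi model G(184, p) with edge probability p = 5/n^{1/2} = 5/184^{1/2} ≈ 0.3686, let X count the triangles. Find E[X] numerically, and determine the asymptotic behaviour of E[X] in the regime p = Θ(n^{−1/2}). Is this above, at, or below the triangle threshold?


Number of potential triangles: C(184, 3) = 1021384.
Each occurs with probability p³ ≈ (0.3686)³ ≈ 5.0082186e-02.
By linearity: E[X] = C(184, 3)·p³ ≈ 1021384 · 5.0082186e-02 ≈ 51153.14366.
Since α = 1/2 < 1, p = c/n^{1/2} ≫ 1/n is above the triangle threshold p ~ 1/n. Asymptotically E[X] ~ (c³/6)·n^{3(1−α)} = (5³/6)·n^{1.5} → ∞; triangles are abundant w.h.p.

E[X] ≈ 51153.14366; in regime p = Θ(1/n^{1/2}) E[X] diverges (above the triangle threshold p ~ 1/n).


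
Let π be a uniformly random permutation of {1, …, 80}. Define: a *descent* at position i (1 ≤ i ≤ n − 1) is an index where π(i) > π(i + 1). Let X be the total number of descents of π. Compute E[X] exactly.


Write X = Σ X_I over i = 1, …, 79, with X_I the indicator of one descent.
There are 79 indicators.
For each fixed i, the pair (π(i), π(i+1)) is a uniformly random ordered pair of distinct values from {1, …, 80}; by symmetry P[π(i) > π(i+1)] = 1/2.
By linearity: E[X] = 79 · (1/2) = (80 − 1) · (1/2) = 79/2 ≈ 39.500.

E[X] = 79/2 = 39.500.


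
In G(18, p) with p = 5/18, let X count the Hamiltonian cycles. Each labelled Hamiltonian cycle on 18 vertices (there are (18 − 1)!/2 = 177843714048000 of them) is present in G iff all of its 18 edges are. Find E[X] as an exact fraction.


K_18 has (18 − 1)!/2 = 177843714048000 labelled Hamiltonian cycles.
For each such Hamiltonian cycle H, let X_H = 1 if all 18 edges of H are present in G. Then P[X_H = 1] = p^{18} = (5/18)^{18} = 3814697265625/39346408075296537575424.
By linearity: E[X] = Σ_H E[X_H] = 177843714048000 · p^{18} = 177843714048000 · 3814697265625/39346408075296537575424 = 56800365447998046875/3294258113514384.
Numerically: E[X] ≈ 1.72e+04.

E[X] = 177843714048000 · (5/18)^{18} = 56800365447998046875/3294258113514384 ≈ 1.72e+04.


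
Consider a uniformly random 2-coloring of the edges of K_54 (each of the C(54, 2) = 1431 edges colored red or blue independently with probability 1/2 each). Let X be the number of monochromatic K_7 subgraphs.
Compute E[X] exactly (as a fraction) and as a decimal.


Let X = Σ_S X_S over the C(54, 7) = 177100560 subsets S of size 7, where X_S = 1 if the K_7 on S is monochromatic.
For a fixed S, the K_7 on S has C(7, 2) = 21 edges. P[all 21 edges red] = (1/2)^21, and likewise for blue, so P[monochromatic] = 2·(1/2)^21 = 2^{1 − 21} = 1/1048576.
By linearity: E[X] = C(54, 7) · 2^{1 − 21} = 177100560 · 1/1048576 = 11068785/65536.
Numerically: E[X] ≈ 168.89626.

E[X] = C(54,7)·2^(1−C(7,2)) = 11068785/65536 ≈ 168.89626.


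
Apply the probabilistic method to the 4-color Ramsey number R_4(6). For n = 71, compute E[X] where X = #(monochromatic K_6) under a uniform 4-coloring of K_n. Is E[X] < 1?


E[X] = C(71, 6) · 4^{1 − 15} = 143218999 · 4^{−14} = 143218999/268435456.
As a reduced fraction: E[X] = 143218999/268435456 ≈ 0.53353.
Is E[X] < 1? YES.
Since E[X] < 1, there exists a 4-coloring of K_{71} with no monochromatic K_6; hence R_4(6) > 71.

E[X] = 143218999/268435456 ≈ 0.53353; E[X] < 1, so R_4(6) > 71.


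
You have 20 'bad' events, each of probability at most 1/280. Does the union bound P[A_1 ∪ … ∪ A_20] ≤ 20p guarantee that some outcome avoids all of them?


Union bound: P[∪_{i=1}^{20} A_i] ≤ Σ_i P[A_i] ≤ 20·p = 20·(1/280) = 1/14.
Numerically: 1/14 ≈ 0.07143.
Is 1/14 < 1? YES.
Since P[∪ A_i] ≤ 1/14 < 1, the complement has P[∩ A_i^c] ≥ 1 − 1/14 = 13/14 > 0, so some outcome avoids every A_i.

20·p = 1/14 ≈ 0.07143; existence CERTIFIED by the union bound.


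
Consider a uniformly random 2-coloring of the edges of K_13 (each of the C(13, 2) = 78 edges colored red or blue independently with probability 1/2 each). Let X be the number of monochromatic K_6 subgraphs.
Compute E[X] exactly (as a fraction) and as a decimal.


Let X = Σ_S X_S over the C(13, 6) = 1716 subsets S of size 6, where X_S = 1 if the K_6 on S is monochromatic.
For a fixed S, the K_6 on S has C(6, 2) = 15 edges. P[all 15 edges red] = (1/2)^15, and likewise for blue, so P[monochromatic] = 2·(1/2)^15 = 2^{1 − 15} = 1/16384.
By linearity of expectation: E[X] = C(13, 6) · 2^{1 − 15} = 1716 · 1/16384 = 429/4096.
Numerically: E[X] ≈ 0.104736.

E[X] = C(13,6)·2^(1−C(6,2)) = 429/4096 ≈ 0.104736.


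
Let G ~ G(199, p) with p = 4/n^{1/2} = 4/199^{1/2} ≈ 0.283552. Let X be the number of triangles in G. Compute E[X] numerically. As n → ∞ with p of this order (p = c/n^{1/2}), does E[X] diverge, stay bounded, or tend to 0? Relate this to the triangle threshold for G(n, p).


Number of potential triangles: C(199, 3) = 1293699.
Each occurs with probability p³ ≈ (0.283552)³ ≈ 2.27981895e-02.
By linearity: E[X] = C(199, 3)·p³ ≈ 1293699 · 2.27981895e-02 ≈ 29493.994968.
Since α = 1/2 < 1, p = c/n^{1/2} ≫ 1/n is above the triangle threshold p ~ 1/n. Asymptotically E[X] ~ (c³/6)·n^{3(1−α)} = (4³/6)·n^{1.5} → ∞; triangles are abundant w.h.p.

E[X] ≈ 29493.994968; in regime p = Θ(1/n^{1/2}) E[X] diverges (above the triangle threshold p ~ 1/n).


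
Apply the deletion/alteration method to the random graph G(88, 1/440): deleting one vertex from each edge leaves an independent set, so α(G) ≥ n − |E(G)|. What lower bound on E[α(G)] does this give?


E[|E(G)|] = C(88, 2)·p = 3828 · (1/440) = 87/10.
E[α(G)] ≥ n − E[|E(G)|] = 88 − 87/10 = 793/10.
Numerically: ≈ 79.30000.
(This is only a lower bound; the true E[α(G)] may be larger.)

E[α(G)] ≥ 793/10 ≈ 79.30000.


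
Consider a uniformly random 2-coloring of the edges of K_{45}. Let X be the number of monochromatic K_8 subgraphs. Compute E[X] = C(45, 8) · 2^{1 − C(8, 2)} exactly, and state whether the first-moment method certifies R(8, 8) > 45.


E[X] = C(45, 8) · 2^{1 − 28} = 215553195 · 2^{−27} = 215553195/134217728.
As a reduced fraction: E[X] = 215553195/134217728 ≈ 1.60600.
Is E[X] < 1? NO.
Since E[X] ≥ 1, the first-moment bound is inconclusive at n = 45; it does NOT by itself certify R(8, 8) > 45.

E[X] = 215553195/134217728 ≈ 1.60600; E[X] ≥ 1; first-moment method inconclusive here.


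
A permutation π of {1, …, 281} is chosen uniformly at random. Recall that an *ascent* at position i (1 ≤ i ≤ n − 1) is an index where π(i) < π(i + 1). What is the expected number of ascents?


Write X = Σ X_I over i = 1, …, 280, with X_I the indicator of one ascent.
There are 280 indicators.
For each fixed i, the pair (π(i), π(i+1)) is a uniformly random ordered pair of distinct values from {1, …, 281}; by symmetry P[π(i) < π(i+1)] = 1/2.
By linearity: E[X] = 280 · (1/2) = (281 − 1) · (1/2) = 140 ≈ 140.0000.

E[X] = 140 = 140.0000.


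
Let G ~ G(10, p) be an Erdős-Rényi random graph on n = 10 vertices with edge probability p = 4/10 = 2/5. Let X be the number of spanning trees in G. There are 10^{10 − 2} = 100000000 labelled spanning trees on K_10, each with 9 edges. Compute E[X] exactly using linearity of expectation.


K_10 has 10^{10 − 2} = 100000000 labelled spanning trees.
For each such spanning tree H, let X_H = 1 if all 9 edges of H are present in G. Then P[X_H = 1] = p^{9} = (2/5)^{9} = 512/1953125.
By linearity: E[X] = Σ_H E[X_H] = 100000000 · p^{9} = 100000000 · 512/1953125 = 131072/5.
Numerically: E[X] ≈ 2.62e+04.

E[X] = 100000000 · (2/5)^{9} = 131072/5 ≈ 2.62e+04.


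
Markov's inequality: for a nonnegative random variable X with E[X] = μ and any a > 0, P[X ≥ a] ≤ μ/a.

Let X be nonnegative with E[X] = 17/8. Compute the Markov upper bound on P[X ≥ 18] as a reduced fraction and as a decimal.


μ = E[X] = 17/8, a = 18.
Markov: P[X ≥ 18] ≤ μ/a = (17/8)/18 = 17/144.
Numerically: ≈ 0.118056.
(Since a = 18 > μ = 2.125000, the bound 17/144 is < 1 and informative.)

P[X ≥ 18] ≤ 17/144 ≈ 0.118056.


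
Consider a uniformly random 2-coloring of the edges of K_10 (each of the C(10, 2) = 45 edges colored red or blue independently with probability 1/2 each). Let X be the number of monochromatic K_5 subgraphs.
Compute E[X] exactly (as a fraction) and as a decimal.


Let X = Σ_S X_S over the C(10, 5) = 252 subsets S of size 5, where X_S = 1 if the K_5 on S is monochromatic.
For a fixed S, the K_5 on S has C(5, 2) = 10 edges. P[all 10 edges red] = (1/2)^10, and likewise for blue, so P[monochromatic] = 2·(1/2)^10 = 2^{1 − 10} = 1/512.
By linearity: E[X] = C(10, 5) · 2^{1 − 10} = 252 · 1/512 = 63/128.
Numerically: E[X] ≈ 0.49219.

E[X] = C(10,5)·2^(1−C(5,2)) = 63/128 ≈ 0.49219.


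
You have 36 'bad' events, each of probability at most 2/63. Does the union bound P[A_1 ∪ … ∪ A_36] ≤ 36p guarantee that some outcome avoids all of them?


Union bound: P[∪_{i=1}^{36} A_i] ≤ Σ_i P[A_i] ≤ 36·p = 36·(2/63) = 8/7.
Numerically: 8/7 ≈ 1.1429.
Is 8/7 < 1? NO.
Since the bound 8/7 is ≥ 1, the union bound is uninformative here; it does NOT by itself certify existence.

36·p = 8/7 ≈ 1.1429; existence NOT certified by the union bound.


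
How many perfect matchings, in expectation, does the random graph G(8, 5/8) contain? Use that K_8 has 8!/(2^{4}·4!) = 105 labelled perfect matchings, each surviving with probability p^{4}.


K_8 has 8!/(2^{4}·4!) = 105 labelled perfect matchings.
For each such perfect matching H, let X_H = 1 if all 4 edges of H are present in G. Then P[X_H = 1] = p^{4} = (5/8)^{4} = 625/4096.
By linearity of expectation: E[X] = Σ_H E[X_H] = 105 · p^{4} = 105 · 625/4096 = 65625/4096.
Numerically: E[X] ≈ 16.02.

E[X] = 105 · (5/8)^{4} = 65625/4096 ≈ 16.02.


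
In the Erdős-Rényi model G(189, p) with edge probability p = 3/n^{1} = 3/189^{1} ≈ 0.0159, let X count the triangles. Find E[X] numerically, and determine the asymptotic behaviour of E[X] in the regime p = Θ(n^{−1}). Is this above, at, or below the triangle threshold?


Number of potential triangles: C(189, 3) = 1107414.
Each occurs with probability p³ ≈ (0.0159)³ ≈ 3.99925e-06.
By linearity: E[X] = C(189, 3)·p³ ≈ 1107414 · 3.99925e-06 ≈ 4.429.
Here α = 1, so p = 3/n is exactly at the triangle threshold p ~ 1/n. Asymptotically E[X] → c³/6 = 3³/6 = 9/2 ≈ 4.500, a bounded constant. In this regime the triangle count is asymptotically Poisson(c³/6).

E[X] ≈ 4.429; in regime p = Θ(1/n^{1}) E[X] stays bounded (at the triangle threshold p ~ 1/n).


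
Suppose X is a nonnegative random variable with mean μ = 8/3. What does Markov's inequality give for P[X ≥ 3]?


μ = E[X] = 8/3, a = 3.
Markov: P[X ≥ 3] ≤ μ/a = (8/3)/3 = 8/9.
Numerically: ≈ 0.8889.
(Since a = 3 > μ = 2.6667, the bound 8/9 is < 1 and informative.)

P[X ≥ 3] ≤ 8/9 ≈ 0.8889.


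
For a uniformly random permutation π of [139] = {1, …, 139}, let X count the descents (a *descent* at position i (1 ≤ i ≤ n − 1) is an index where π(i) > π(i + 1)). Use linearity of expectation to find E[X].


Write X = Σ X_I over i = 1, …, 138, with X_I the indicator of one descent.
There are 138 indicators.
For each fixed i, the pair (π(i), π(i+1)) is a uniformly random ordered pair of distinct values from {1, …, 139}; by symmetry P[π(i) > π(i+1)] = 1/2.
By linearity: E[X] = 138 · (1/2) = (139 − 1) · (1/2) = 69 ≈ 69.00000.

E[X] = 69 = 69.00000.


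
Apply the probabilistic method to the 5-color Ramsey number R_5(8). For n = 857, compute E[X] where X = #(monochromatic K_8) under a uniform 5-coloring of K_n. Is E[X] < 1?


E[X] = C(857, 8) · 5^{1 − 28} = 6983854138365964575 · 5^{−27} = 6983854138365964575/7450580596923828125.
As a reduced fraction: E[X] = 279354165534638583/298023223876953125 ≈ 0.9373570.
Is E[X] < 1? YES.
Since E[X] < 1, there exists a 5-coloring of K_{857} with no monochromatic K_8; hence R_5(8) > 857.

E[X] = 279354165534638583/298023223876953125 ≈ 0.9373570; E[X] < 1, so R_5(8) > 857.


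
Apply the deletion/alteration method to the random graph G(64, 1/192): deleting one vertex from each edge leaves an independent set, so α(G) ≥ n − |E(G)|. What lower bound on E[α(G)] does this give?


E[|E(G)|] = C(64, 2)·p = 2016 · (1/192) = 21/2.
E[α(G)] ≥ n − E[|E(G)|] = 64 − 21/2 = 107/2.
Numerically: ≈ 53.500000.
(This is only a lower bound; the true E[α(G)] may be larger.)

E[α(G)] ≥ 107/2 ≈ 53.500000.


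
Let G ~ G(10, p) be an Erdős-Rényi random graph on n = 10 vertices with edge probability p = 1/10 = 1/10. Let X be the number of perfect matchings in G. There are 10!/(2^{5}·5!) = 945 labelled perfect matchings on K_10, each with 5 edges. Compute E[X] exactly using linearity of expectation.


K_10 has 10!/(2^{5}·5!) = 945 labelled perfect matchings.
For each such perfect matching H, let X_H = 1 if all 5 edges of H are present in G. Then P[X_H = 1] = p^{5} = (1/10)^{5} = 1/100000.
Summing the indicators: E[X] = Σ_H E[X_H] = 945 · p^{5} = 945 · 1/100000 = 189/20000.
Numerically: E[X] ≈ 0.00945.

E[X] = 945 · (1/10)^{5} = 189/20000 ≈ 0.00945.


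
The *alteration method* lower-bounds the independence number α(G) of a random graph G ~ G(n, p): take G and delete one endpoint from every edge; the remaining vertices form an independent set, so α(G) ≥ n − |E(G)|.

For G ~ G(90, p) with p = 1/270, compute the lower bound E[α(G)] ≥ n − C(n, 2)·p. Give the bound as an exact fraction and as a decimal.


E[|E(G)|] = C(90, 2)·p = 4005 · (1/270) = 89/6.
E[α(G)] ≥ n − E[|E(G)|] = 90 − 89/6 = 451/6.
Numerically: ≈ 75.1667.
(This is only a lower bound; the true E[α(G)] may be larger.)

E[α(G)] ≥ 451/6 ≈ 75.1667.


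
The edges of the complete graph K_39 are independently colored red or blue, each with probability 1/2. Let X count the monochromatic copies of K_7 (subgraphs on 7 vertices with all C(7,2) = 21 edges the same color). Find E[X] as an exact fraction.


Let X = Σ_S X_S over the C(39, 7) = 15380937 subsets S of size 7, where X_S = 1 if the K_7 on S is monochromatic.
For a fixed S, the K_7 on S has C(7, 2) = 21 edges. P[all 21 edges red] = (1/2)^21, and likewise for blue, so P[monochromatic] = 2·(1/2)^21 = 2^{1 − 21} = 1/1048576.
By linearity of expectation: E[X] = C(39, 7) · 2^{1 − 21} = 15380937 · 1/1048576 = 15380937/1048576.
Numerically: E[X] ≈ 14.6684.

E[X] = C(39,7)·2^(1−C(7,2)) = 15380937/1048576 ≈ 14.6684.


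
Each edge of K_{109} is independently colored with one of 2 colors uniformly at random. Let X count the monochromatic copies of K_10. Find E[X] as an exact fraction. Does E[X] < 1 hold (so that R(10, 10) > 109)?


E[X] = C(109, 10) · 2^{1 − 45} = 42634215112710 · 2^{−44} = 42634215112710/17592186044416.
As a reduced fraction: E[X] = 21317107556355/8796093022208 ≈ 2.423475.
Is E[X] < 1? NO.
Since E[X] ≥ 1, the first-moment bound is inconclusive at n = 109; it does NOT by itself certify R(10, 10) > 109.

E[X] = 21317107556355/8796093022208 ≈ 2.423475; E[X] ≥ 1; first-moment method inconclusive here.


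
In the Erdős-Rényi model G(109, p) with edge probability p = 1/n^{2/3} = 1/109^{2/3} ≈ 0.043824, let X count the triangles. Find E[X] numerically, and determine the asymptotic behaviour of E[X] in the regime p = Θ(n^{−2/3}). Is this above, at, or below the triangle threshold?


Number of potential triangles: C(109, 3) = 209934.
Each occurs with probability p³ ≈ (0.043824)³ ≈ 8.4167999e-05.
By linearity: E[X] = C(109, 3)·p³ ≈ 209934 · 8.4167999e-05 ≈ 17.66972.
Since α = 2/3 < 1, p = c/n^{2/3} ≫ 1/n is above the triangle threshold p ~ 1/n. Asymptotically E[X] ~ (c³/6)·n^{3(1−α)} = (1³/6)·n^{1} → ∞; triangles are abundant w.h.p.

E[X] ≈ 17.66972; in regime p = Θ(1/n^{2/3}) E[X] diverges (above the triangle threshold p ~ 1/n).


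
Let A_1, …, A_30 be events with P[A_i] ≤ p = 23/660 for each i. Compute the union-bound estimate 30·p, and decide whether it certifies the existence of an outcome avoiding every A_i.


Union bound: P[∪_{i=1}^{30} A_i] ≤ Σ_i P[A_i] ≤ 30·p = 30·(23/660) = 23/22.
Numerically: 23/22 ≈ 1.045.
Is 23/22 < 1? NO.
Since the bound 23/22 is ≥ 1, the union bound is uninformative here; it does NOT by itself certify existence.

30·p = 23/22 ≈ 1.045; existence NOT certified by the union bound.


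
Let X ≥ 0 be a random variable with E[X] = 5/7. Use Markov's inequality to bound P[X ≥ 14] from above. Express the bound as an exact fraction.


μ = E[X] = 5/7, a = 14.
Markov: P[X ≥ 14] ≤ μ/a = (5/7)/14 = 5/98.
Numerically: ≈ 0.05102.
(Since a = 14 > μ = 0.71429, the bound 5/98 is < 1 and informative.)

P[X ≥ 14] ≤ 5/98 ≈ 0.05102.


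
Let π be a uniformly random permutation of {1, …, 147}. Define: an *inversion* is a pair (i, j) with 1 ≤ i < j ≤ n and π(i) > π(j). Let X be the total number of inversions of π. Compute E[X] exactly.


Write X = Σ X_I over the C(147, 2) = 10731 pairs i < j, with X_I the indicator of one inversion.
There are 10731 indicators.
For each fixed pair i < j, the values π(i) and π(j) are two distinct elements of {1, …, 147} in uniformly random order; by symmetry P[π(i) > π(j)] = 1/2.
By linearity: E[X] = 10731 · (1/2) = C(147, 2) · (1/2) = 10731/2 = 10731/2 ≈ 5365.500.

E[X] = 10731/2 = 5365.500.


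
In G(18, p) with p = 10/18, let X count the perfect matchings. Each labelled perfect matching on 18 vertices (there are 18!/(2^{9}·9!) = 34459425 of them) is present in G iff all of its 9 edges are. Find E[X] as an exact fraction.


K_18 has 18!/(2^{9}·9!) = 34459425 labelled perfect matchings.
For each such perfect matching H, let X_H = 1 if all 9 edges of H are present in G. Then P[X_H = 1] = p^{9} = (5/9)^{9} = 1953125/387420489.
By linearity of expectation: E[X] = Σ_H E[X_H] = 34459425 · p^{9} = 34459425 · 1953125/387420489 = 830908203125/4782969.
Numerically: E[X] ≈ 1.7372e+05.

E[X] = 34459425 · (5/9)^{9} = 830908203125/4782969 ≈ 1.7372e+05.


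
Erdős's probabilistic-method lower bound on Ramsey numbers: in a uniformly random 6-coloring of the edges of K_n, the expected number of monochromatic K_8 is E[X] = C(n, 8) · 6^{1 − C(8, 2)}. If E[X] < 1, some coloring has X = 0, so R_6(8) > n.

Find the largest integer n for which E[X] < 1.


We need C(n, 8) · 6^{1 − 28} < 1, i.e. C(n, 8) < 6^{28 − 1} = 1023490369077469249536.
Check values of n near the boundary:
  n = 1591: C(1591, 8) = 1000427749141189953870; 1000427749141189953870 < 1023490369077469249536? YES
  n = 1592: C(1592, 8) = 1005480414540892933435; 1005480414540892933435 < 1023490369077469249536? YES
  n = 1593: C(1593, 8) = 1010555394551193970323; 1010555394551193970323 < 1023490369077469249536? YES
  n = 1594: C(1594, 8) = 1015652773590544255167; 1015652773590544255167 < 1023490369077469249536? YES
  n = 1595: C(1595, 8) = 1020772636343363633895; 1020772636343363633895 < 1023490369077469249536? YES
  n = 1596: C(1596, 8) = 1025915067760710553965; 1025915067760710553965 < 1023490369077469249536? NO
The largest n with C(n, 8) < 1023490369077469249536 is n = 1595 (where E[X] = 113419181815929292655/113721152119718805504 ≈ 0.997345). Hence R_6(8) > 1595, i.e. R_6(8) ≥ 1596.

Largest n = 1595; hence R_6(8) > 1595.


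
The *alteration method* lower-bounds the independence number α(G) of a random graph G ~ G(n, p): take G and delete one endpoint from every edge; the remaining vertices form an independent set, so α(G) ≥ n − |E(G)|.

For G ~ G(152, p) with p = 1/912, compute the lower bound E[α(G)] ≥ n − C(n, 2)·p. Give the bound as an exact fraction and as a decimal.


E[|E(G)|] = C(152, 2)·p = 11476 · (1/912) = 151/12.
E[α(G)] ≥ n − E[|E(G)|] = 152 − 151/12 = 1673/12.
Numerically: ≈ 139.41667.
(This is only a lower bound; the true E[α(G)] may be larger.)

E[α(G)] ≥ 1673/12 ≈ 139.41667.


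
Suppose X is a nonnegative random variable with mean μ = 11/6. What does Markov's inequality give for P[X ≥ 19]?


μ = E[X] = 11/6, a = 19.
Markov: P[X ≥ 19] ≤ μ/a = (11/6)/19 = 11/114.
Numerically: ≈ 0.09649.
(Since a = 19 > μ = 1.83333, the bound 11/114 is < 1 and informative.)

P[X ≥ 19] ≤ 11/114 ≈ 0.09649.


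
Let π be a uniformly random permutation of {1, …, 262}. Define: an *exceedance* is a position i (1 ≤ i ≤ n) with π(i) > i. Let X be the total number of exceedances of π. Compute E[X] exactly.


Write X = Σ_{i=1}^{262} X_i, where X_i = 1_{π(i) > i}.
For each fixed i, π(i) is uniform over {1, …, 262} (marginal of a uniform permutation), so P[π(i) > i] = (n − i)/n. Summing: Σ_{i=1}^{262} (n − i)/n = (0 + 1 + … + 261)/262 = 262(262 − 1)/(2·262) = (262 − 1)/2.
Hence E[X] = Σ_{i=1}^{262} (262 − i)/262 = 261/2 ≈ 130.5000.

E[X] = 261/2 = 130.5000.


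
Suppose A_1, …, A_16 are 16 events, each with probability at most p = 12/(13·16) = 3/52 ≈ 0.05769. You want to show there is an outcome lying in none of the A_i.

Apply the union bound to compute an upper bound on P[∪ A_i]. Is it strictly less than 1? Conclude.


Union bound: P[∪_{i=1}^{16} A_i] ≤ Σ_i P[A_i] ≤ 16·p = 16·(3/52) = 12/13.
Numerically: 12/13 ≈ 0.92308.
Is 12/13 < 1? YES.
Since P[∪ A_i] ≤ 12/13 < 1, the complement has P[∩ A_i^c] ≥ 1 − 12/13 = 1/13 > 0, so some outcome avoids every A_i.

16·p = 12/13 ≈ 0.92308; existence CERTIFIED by the union bound.


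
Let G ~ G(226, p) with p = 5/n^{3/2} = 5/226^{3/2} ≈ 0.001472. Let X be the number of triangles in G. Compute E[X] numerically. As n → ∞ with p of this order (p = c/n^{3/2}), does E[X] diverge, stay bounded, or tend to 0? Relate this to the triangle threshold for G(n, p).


Number of potential triangles: C(226, 3) = 1898400.
Each occurs with probability p³ ≈ (0.001472)³ ≈ 3.187293e-09.
By linearity: E[X] = C(226, 3)·p³ ≈ 1898400 · 3.187293e-09 ≈ 0.0061.
Since α = 3/2 > 1, p = c/n^{3/2} = o(1/n) is below the triangle threshold p ~ 1/n. Asymptotically E[X] ~ (c³/6)·n^{3(1−α)} = (5³/6)·n^{-1.5} → 0, so by Markov's inequality G has no triangles w.h.p.

E[X] ≈ 0.0061; in regime p = Θ(1/n^{3/2}) E[X] tends to 0 (below the triangle threshold p ~ 1/n).


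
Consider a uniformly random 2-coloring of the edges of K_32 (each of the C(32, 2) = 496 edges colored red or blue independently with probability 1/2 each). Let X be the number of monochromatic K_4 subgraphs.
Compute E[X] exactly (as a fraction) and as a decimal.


Let X = Σ_S X_S over the C(32, 4) = 35960 subsets S of size 4, where X_S = 1 if the K_4 on S is monochromatic.
For a fixed S, the K_4 on S has C(4, 2) = 6 edges. P[all 6 edges red] = (1/2)^6, and likewise for blue, so P[monochromatic] = 2·(1/2)^6 = 2^{1 − 6} = 1/32.
By linearity of expectation: E[X] = C(32, 4) · 2^{1 − 6} = 35960 · 1/32 = 4495/4.
Numerically: E[X] ≈ 1123.750.

E[X] = C(32,4)·2^(1−C(4,2)) = 4495/4 ≈ 1123.750.


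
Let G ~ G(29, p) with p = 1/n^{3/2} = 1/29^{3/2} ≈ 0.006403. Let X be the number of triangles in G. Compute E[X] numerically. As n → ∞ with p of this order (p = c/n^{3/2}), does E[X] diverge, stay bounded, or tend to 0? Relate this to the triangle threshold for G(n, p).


Number of potential triangles: C(29, 3) = 3654.
Each occurs with probability p³ ≈ (0.006403)³ ≈ 2.625482e-07.
By linearity: E[X] = C(29, 3)·p³ ≈ 3654 · 2.625482e-07 ≈ 0.0010.
Since α = 3/2 > 1, p = c/n^{3/2} = o(1/n) is below the triangle threshold p ~ 1/n. Asymptotically E[X] ~ (c³/6)·n^{3(1−α)} = (1³/6)·n^{-1.5} → 0, so by Markov's inequality G has no triangles w.h.p.

E[X] ≈ 0.0010; in regime p = Θ(1/n^{3/2}) E[X] tends to 0 (below the triangle threshold p ~ 1/n).


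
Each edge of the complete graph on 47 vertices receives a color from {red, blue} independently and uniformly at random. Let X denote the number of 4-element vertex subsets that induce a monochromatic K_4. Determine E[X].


Let X = Σ_S X_S over the C(47, 4) = 178365 subsets S of size 4, where X_S = 1 if the K_4 on S is monochromatic.
For a fixed S, the K_4 on S has C(4, 2) = 6 edges. P[all 6 edges red] = (1/2)^6, and likewise for blue, so P[monochromatic] = 2·(1/2)^6 = 2^{1 − 6} = 1/32.
By linearity of expectation: E[X] = C(47, 4) · 2^{1 − 6} = 178365 · 1/32 = 178365/32.
Numerically: E[X] ≈ 5573.90625.

E[X] = C(47,4)·2^(1−C(4,2)) = 178365/32 ≈ 5573.90625.


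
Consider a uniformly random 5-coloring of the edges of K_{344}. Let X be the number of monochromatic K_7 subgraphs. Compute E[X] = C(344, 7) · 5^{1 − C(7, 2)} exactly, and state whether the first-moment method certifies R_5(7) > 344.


E[X] = C(344, 7) · 5^{1 − 21} = 106364775244728 · 5^{−20} = 106364775244728/95367431640625.
As a reduced fraction: E[X] = 106364775244728/95367431640625 ≈ 1.115.
Is E[X] < 1? NO.
Since E[X] ≥ 1, the first-moment bound is inconclusive at n = 344; it does NOT by itself certify R_5(7) > 344.

E[X] = 106364775244728/95367431640625 ≈ 1.115; E[X] ≥ 1; first-moment method inconclusive here.


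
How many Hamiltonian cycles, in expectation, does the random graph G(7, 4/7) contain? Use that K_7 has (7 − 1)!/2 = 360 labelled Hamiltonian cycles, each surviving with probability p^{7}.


K_7 has (7 − 1)!/2 = 360 labelled Hamiltonian cycles.
For each such Hamiltonian cycle H, let X_H = 1 if all 7 edges of H are present in G. Then P[X_H = 1] = p^{7} = (4/7)^{7} = 16384/823543.
Summing the indicators: E[X] = Σ_H E[X_H] = 360 · p^{7} = 360 · 16384/823543 = 5898240/823543.
Numerically: E[X] ≈ 7.16203.

E[X] = 360 · (4/7)^{7} = 5898240/823543 ≈ 7.16203.


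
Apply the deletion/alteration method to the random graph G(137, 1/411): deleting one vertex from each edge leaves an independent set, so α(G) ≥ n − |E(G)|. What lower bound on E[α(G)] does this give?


E[|E(G)|] = C(137, 2)·p = 9316 · (1/411) = 68/3.
E[α(G)] ≥ n − E[|E(G)|] = 137 − 68/3 = 343/3.
Numerically: ≈ 114.33333.
(This is only a lower bound; the true E[α(G)] may be larger.)

E[α(G)] ≥ 343/3 ≈ 114.33333.
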